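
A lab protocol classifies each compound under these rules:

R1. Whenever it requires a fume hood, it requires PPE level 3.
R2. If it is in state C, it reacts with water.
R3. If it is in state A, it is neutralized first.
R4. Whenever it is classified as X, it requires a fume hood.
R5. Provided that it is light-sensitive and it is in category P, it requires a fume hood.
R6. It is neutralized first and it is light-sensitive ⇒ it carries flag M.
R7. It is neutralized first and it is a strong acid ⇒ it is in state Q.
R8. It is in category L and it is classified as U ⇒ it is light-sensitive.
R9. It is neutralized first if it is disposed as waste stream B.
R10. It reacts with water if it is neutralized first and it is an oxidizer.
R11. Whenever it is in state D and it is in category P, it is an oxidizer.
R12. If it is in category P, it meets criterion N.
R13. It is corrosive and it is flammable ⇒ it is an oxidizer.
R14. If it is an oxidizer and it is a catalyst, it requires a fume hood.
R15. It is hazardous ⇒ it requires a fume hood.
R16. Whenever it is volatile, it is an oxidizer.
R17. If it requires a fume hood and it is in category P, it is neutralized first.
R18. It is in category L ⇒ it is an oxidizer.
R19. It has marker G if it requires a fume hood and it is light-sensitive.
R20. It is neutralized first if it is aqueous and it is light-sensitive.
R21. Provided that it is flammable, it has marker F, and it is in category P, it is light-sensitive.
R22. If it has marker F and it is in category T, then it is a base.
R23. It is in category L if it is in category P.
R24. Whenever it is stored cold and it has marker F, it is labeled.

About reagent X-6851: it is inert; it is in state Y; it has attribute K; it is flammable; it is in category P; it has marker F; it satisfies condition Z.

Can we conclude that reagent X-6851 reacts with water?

By R21 (it is flammable, it has marker F, it is in category P): it is light-sensitive.
By R23 (it is in category P): it is in category L.
By R5 (it is light-sensitive, it is in category P): it requires a fume hood.
By R17 (it requires a fume hood, it is in category P): it is neutralized first.
By R18 (it is in category L): it is an oxidizer.
By R10 (it is neutralized first, it is an oxidizer): it reacts with water.

Yes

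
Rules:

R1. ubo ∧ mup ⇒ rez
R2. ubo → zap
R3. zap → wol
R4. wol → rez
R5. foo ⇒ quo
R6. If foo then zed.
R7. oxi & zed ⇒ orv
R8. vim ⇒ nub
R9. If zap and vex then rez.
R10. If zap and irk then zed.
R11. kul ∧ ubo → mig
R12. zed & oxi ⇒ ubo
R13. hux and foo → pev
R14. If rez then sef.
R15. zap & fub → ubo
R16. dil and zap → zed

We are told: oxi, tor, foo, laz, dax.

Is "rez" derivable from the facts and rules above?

zed  (by R6: foo)
ubo  (by R12: zed, oxi)
zap  (by R2: ubo)
wol  (by R3: zap)
rez  (by R4: wol)

Yes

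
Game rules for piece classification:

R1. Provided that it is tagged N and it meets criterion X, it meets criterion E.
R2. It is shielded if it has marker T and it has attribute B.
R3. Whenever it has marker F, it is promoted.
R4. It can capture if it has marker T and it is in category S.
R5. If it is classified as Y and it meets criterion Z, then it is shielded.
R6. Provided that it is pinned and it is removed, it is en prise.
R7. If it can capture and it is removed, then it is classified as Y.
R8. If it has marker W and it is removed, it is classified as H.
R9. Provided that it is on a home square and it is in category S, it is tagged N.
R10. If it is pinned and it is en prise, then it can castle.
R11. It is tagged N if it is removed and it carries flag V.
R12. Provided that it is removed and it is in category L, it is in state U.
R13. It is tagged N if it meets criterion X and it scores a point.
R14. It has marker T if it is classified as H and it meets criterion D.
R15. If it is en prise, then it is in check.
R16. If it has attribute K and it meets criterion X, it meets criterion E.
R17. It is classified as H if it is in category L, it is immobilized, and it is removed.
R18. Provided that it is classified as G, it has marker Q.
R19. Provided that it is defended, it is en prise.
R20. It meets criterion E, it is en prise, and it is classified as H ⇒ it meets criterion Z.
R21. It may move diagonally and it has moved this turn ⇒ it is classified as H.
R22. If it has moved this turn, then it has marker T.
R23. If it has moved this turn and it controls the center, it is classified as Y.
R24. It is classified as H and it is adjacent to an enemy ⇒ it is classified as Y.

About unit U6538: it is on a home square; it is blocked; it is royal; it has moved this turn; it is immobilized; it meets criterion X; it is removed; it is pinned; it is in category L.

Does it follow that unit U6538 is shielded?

No

Forward chaining from the given facts derives: is en prise, can castle, is in state U, is in check, is classified as H, has marker T.
Rules concluding "it is shielded": R2 needs "it has attribute B"; R5 needs "it is classified as Y" — none of these are established.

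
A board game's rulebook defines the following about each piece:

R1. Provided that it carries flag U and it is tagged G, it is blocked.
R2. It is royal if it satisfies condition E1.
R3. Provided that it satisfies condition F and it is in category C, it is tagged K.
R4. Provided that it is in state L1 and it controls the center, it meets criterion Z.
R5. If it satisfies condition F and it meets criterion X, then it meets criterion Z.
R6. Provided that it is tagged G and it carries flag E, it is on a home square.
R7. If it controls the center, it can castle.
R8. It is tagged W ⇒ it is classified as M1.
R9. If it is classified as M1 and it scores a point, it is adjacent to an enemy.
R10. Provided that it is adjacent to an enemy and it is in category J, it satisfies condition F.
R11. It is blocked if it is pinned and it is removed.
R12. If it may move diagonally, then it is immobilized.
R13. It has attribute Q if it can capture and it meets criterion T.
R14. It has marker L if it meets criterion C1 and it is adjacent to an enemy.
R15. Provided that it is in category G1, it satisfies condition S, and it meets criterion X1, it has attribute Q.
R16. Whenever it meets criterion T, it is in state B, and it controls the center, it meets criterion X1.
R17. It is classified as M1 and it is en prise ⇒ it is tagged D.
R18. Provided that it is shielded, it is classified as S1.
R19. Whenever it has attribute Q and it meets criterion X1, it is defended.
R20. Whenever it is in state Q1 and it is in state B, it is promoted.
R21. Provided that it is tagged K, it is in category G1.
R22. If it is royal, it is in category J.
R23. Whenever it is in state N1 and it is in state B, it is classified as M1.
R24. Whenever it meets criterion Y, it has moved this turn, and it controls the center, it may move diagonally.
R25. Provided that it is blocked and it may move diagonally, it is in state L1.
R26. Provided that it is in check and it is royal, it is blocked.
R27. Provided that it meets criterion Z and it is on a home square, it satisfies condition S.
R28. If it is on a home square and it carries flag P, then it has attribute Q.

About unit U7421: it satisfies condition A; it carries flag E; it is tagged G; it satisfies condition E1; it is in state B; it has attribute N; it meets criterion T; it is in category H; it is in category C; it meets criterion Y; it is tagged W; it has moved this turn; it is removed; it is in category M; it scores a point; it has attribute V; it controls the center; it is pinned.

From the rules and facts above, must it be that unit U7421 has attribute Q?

By R2 (it satisfies condition E1): it is royal.
By R6 (it is tagged G, it carries flag E): it is on a home square.
By R8 (it is tagged W): it is classified as M1.
By R9 (it is classified as M1, it scores a point): it is adjacent to an enemy.
By R11 (it is pinned, it is removed): it is blocked.
By R16 (it meets criterion T, it is in state B, it controls the center): it meets criterion X1.
By R22 (it is royal): it is in category J.
By R24 (it meets criterion Y, it has moved this turn, it controls the center): it may move diagonally.
By R25 (it is blocked, it may move diagonally): it is in state L1.
By R4 (it is in state L1, it controls the center): it meets criterion Z.
By R10 (it is adjacent to an enemy, it is in category J): it satisfies condition F.
By R27 (it meets criterion Z, it is on a home square): it satisfies condition S.
By R3 (it satisfies condition F, it is in category C): it is tagged K.
By R21 (it is tagged K): it is in category G1.
By R15 (it is in category G1, it satisfies condition S, it meets criterion X1): it has attribute Q.

Yes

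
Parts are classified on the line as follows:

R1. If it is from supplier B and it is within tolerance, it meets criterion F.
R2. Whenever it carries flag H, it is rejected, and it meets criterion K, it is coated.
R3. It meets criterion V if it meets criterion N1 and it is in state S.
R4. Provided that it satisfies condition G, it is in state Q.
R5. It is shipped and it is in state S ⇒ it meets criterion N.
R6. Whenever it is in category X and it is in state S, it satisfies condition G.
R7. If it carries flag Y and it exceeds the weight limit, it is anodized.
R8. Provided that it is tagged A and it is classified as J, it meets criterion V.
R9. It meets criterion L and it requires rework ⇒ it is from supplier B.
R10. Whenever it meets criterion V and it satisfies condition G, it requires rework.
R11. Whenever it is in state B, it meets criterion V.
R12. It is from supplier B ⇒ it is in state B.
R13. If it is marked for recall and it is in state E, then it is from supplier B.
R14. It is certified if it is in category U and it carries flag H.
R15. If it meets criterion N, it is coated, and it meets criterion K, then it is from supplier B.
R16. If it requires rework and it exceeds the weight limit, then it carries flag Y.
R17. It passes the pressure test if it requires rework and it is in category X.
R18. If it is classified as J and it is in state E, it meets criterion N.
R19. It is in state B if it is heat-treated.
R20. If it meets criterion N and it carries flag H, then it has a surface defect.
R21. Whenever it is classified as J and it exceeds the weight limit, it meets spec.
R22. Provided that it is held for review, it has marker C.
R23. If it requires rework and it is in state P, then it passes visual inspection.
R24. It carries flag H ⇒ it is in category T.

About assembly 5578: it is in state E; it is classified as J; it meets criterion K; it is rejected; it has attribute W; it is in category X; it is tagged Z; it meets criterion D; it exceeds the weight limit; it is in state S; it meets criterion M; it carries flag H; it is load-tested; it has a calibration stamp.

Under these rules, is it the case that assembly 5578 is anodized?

Yes

By R2 (it carries flag H, it is rejected, it meets criterion K): it is coated.
By R6 (it is in category X, it is in state S): it satisfies condition G.
By R18 (it is classified as J, it is in state E): it meets criterion N.
By R15 (it meets criterion N, it is coated, it meets criterion K): it is from supplier B.
By R12 (it is from supplier B): it is in state B.
By R11 (it is in state B): it meets criterion V.
By R10 (it meets criterion V, it satisfies condition G): it requires rework.
By R16 (it requires rework, it exceeds the weight limit): it carries flag Y.
By R7 (it carries flag Y, it exceeds the weight limit): it is anodized.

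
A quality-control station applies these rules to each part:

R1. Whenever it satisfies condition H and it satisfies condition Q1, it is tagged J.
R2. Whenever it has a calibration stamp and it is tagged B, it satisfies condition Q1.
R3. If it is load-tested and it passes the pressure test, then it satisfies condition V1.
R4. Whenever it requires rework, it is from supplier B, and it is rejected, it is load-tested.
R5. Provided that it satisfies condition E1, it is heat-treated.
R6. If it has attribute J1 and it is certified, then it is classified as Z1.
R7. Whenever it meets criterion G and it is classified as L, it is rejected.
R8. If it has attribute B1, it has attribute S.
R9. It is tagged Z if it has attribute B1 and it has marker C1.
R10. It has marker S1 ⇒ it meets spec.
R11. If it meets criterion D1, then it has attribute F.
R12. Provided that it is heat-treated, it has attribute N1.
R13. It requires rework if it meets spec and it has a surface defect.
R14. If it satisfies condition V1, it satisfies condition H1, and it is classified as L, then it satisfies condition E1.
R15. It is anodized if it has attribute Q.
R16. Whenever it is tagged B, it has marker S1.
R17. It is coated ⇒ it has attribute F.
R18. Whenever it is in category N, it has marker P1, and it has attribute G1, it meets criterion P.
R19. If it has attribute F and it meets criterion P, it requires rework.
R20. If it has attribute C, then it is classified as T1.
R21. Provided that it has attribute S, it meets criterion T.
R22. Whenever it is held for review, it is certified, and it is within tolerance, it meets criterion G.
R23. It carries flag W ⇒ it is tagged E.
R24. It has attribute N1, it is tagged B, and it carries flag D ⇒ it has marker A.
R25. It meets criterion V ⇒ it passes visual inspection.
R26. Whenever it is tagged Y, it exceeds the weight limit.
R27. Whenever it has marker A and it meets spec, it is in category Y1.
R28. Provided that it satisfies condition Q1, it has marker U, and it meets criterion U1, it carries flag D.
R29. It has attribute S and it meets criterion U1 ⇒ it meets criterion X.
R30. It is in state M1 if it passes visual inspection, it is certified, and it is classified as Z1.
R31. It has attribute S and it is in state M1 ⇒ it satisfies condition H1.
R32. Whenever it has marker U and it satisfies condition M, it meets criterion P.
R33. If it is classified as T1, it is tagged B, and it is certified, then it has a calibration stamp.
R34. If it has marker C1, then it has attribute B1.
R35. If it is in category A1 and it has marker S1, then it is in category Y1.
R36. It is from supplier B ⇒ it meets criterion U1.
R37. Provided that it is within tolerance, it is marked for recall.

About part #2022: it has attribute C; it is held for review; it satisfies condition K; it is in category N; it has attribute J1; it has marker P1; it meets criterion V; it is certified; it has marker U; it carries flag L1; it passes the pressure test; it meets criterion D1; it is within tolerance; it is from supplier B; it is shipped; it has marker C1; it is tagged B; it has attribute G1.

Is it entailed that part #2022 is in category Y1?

No

Forward chaining from the given facts derives: is classified as Z1, has attribute F, has marker S1, meets criterion P, requires rework, is classified as T1, meets criterion G, passes visual inspection, is in state M1, has a calibration stamp, has attribute B1, meets criterion U1, is marked for recall, satisfies condition Q1, has attribute S, is tagged Z, meets spec, meets criterion T, carries flag D, meets criterion X, satisfies condition H1.
Rules concluding "it is in category Y1": R27 needs "it has marker A"; R35 needs "it is in category A1" — none of these are established.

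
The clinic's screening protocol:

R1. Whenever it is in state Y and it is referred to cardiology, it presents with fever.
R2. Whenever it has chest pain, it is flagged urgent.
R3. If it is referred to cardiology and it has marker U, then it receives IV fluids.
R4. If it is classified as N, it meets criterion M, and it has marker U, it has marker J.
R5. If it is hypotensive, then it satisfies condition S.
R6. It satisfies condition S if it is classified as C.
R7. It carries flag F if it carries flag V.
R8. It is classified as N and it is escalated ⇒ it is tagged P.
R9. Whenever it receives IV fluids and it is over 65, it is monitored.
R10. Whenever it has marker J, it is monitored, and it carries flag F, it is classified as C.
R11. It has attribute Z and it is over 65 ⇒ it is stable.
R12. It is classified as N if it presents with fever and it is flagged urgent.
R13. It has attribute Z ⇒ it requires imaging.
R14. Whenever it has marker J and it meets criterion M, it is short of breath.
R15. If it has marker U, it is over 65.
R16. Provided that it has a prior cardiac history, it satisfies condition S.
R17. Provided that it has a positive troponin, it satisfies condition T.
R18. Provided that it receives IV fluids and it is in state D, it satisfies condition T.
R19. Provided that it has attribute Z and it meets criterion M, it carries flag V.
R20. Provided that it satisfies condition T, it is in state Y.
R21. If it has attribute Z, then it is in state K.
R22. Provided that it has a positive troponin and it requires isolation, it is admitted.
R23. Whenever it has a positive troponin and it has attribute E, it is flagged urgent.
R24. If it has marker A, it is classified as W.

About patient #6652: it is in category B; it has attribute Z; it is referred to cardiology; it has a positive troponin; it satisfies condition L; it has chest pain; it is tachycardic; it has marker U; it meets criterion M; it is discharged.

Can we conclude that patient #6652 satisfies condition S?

By R2 (it has chest pain): it is flagged urgent.
By R3 (it is referred to cardiology, it has marker U): it receives IV fluids.
By R15 (it has marker U): it is over 65.
By R17 (it has a positive troponin): it satisfies condition T.
By R19 (it has attribute Z, it meets criterion M): it carries flag V.
By R20 (it satisfies condition T): it is in state Y.
By R1 (it is in state Y, it is referred to cardiology): it presents with fever.
By R7 (it carries flag V): it carries flag F.
By R9 (it receives IV fluids, it is over 65): it is monitored.
By R12 (it presents with fever, it is flagged urgent): it is classified as N.
By R4 (it is classified as N, it meets criterion M, it has marker U): it has marker J.
By R10 (it has marker J, it is monitored, it carries flag F): it is classified as C.
By R6 (it is classified as C): it satisfies condition S.

Yes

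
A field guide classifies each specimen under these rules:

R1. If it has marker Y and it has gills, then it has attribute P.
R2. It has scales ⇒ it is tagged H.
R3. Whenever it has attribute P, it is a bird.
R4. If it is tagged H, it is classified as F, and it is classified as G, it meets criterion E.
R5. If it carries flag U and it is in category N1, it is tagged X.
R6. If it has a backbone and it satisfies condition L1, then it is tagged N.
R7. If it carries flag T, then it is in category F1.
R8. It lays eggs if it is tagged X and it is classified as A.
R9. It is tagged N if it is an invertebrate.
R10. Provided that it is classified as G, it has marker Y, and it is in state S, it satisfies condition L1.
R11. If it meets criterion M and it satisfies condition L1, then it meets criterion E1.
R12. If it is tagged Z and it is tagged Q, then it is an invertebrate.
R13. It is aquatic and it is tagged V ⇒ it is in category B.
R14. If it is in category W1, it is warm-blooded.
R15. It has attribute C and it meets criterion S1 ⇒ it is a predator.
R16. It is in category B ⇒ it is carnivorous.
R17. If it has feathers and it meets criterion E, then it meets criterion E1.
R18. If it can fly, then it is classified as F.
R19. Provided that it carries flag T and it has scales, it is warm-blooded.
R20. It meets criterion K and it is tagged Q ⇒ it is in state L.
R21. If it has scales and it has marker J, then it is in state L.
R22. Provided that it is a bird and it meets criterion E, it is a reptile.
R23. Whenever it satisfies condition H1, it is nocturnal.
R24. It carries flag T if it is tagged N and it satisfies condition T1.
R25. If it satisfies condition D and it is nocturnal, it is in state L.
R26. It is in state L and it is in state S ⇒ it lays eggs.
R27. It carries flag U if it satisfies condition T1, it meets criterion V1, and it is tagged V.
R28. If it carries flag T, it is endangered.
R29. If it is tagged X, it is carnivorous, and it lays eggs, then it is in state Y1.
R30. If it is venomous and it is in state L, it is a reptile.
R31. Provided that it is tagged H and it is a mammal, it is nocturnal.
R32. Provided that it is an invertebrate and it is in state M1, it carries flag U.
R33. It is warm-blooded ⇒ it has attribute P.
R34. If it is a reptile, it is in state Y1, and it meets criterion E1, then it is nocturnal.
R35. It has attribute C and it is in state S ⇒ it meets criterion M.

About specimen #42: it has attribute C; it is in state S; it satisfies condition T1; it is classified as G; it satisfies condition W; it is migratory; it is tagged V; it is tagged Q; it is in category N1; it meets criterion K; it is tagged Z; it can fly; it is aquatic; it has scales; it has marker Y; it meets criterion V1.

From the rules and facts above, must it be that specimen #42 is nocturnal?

By R2 (it has scales): it is tagged H.
By R10 (it is classified as G, it has marker Y, it is in state S): it satisfies condition L1.
By R12 (it is tagged Z, it is tagged Q): it is an invertebrate.
By R13 (it is aquatic, it is tagged V): it is in category B.
By R16 (it is in category B): it is carnivorous.
By R18 (it can fly): it is classified as F.
By R20 (it meets criterion K, it is tagged Q): it is in state L.
By R26 (it is in state L, it is in state S): it lays eggs.
By R27 (it satisfies condition T1, it meets criterion V1, it is tagged V): it carries flag U.
By R35 (it has attribute C, it is in state S): it meets criterion M.
By R4 (it is tagged H, it is classified as F, it is classified as G): it meets criterion E.
By R5 (it carries flag U, it is in category N1): it is tagged X.
By R9 (it is an invertebrate): it is tagged N.
By R11 (it meets criterion M, it satisfies condition L1): it meets criterion E1.
By R24 (it is tagged N, it satisfies condition T1): it carries flag T.
By R29 (it is tagged X, it is carnivorous, it lays eggs): it is in state Y1.
By R19 (it carries flag T, it has scales): it is warm-blooded.
By R33 (it is warm-blooded): it has attribute P.
By R3 (it has attribute P): it is a bird.
By R22 (it is a bird, it meets criterion E): it is a reptile.
By R34 (it is a reptile, it is in state Y1, it meets criterion E1): it is nocturnal.

Yes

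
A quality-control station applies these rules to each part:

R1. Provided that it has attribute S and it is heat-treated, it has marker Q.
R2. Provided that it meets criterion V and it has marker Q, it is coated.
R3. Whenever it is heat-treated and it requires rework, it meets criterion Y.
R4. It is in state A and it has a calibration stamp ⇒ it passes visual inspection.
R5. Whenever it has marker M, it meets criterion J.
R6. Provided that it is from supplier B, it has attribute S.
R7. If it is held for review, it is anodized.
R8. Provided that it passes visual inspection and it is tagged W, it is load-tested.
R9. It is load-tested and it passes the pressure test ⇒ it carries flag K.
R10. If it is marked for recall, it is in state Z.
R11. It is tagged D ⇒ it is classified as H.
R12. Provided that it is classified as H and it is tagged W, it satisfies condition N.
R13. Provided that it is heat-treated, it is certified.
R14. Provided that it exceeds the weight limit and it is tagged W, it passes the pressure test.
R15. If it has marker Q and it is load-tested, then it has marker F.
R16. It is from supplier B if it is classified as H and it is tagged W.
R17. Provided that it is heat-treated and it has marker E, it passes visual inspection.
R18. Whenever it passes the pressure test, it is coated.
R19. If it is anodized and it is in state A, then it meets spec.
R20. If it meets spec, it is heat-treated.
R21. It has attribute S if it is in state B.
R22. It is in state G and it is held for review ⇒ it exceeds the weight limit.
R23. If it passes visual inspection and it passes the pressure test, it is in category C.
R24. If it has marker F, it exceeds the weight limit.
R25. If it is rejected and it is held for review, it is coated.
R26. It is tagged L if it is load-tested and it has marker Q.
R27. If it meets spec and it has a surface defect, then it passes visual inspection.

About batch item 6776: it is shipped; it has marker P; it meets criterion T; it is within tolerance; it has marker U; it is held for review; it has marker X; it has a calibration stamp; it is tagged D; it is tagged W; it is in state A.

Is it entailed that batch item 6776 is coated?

By R4 (it is in state A, it has a calibration stamp): it passes visual inspection.
By R7 (it is held for review): it is anodized.
By R8 (it passes visual inspection, it is tagged W): it is load-tested.
By R11 (it is tagged D): it is classified as H.
By R16 (it is classified as H, it is tagged W): it is from supplier B.
By R19 (it is anodized, it is in state A): it meets spec.
By R20 (it meets spec): it is heat-treated.
By R6 (it is from supplier B): it has attribute S.
By R1 (it has attribute S, it is heat-treated): it has marker Q.
By R15 (it has marker Q, it is load-tested): it has marker F.
By R24 (it has marker F): it exceeds the weight limit.
By R14 (it exceeds the weight limit, it is tagged W): it passes the pressure test.
By R18 (it passes the pressure test): it is coated.

Yes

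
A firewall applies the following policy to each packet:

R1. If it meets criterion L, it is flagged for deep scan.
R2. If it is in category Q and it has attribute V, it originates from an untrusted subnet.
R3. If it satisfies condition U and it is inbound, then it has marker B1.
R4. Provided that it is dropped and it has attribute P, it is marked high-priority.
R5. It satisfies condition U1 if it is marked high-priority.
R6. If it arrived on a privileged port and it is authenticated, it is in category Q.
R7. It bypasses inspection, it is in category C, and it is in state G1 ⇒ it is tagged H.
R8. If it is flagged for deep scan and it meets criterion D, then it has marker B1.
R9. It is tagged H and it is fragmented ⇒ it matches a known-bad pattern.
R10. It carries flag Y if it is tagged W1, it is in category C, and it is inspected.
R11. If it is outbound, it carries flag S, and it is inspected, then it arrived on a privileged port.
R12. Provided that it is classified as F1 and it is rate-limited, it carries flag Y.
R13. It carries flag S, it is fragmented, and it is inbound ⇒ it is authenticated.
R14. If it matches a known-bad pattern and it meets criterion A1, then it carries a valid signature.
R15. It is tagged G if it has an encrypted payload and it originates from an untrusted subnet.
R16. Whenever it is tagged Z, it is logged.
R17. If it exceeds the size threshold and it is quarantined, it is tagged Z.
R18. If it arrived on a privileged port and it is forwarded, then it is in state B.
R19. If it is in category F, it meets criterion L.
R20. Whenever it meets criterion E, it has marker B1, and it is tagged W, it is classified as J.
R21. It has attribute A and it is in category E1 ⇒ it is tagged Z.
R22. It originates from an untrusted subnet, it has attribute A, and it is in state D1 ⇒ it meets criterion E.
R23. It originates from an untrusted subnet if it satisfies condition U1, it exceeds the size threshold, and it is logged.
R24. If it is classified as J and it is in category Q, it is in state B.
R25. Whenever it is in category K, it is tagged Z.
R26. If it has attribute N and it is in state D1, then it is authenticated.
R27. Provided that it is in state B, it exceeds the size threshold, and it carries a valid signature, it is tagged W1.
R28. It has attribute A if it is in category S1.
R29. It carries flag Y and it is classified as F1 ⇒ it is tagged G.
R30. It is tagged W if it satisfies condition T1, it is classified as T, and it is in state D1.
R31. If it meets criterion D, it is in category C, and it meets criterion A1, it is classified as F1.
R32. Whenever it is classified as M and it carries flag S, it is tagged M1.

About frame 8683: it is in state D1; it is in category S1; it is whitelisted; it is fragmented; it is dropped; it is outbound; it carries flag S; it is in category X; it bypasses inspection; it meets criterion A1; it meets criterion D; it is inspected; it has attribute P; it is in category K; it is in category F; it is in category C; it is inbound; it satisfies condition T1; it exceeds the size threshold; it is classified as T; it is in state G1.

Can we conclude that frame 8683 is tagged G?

By R4 (it is dropped, it has attribute P): it is marked high-priority.
By R5 (it is marked high-priority): it satisfies condition U1.
By R7 (it bypasses inspection, it is in category C, it is in state G1): it is tagged H.
By R9 (it is tagged H, it is fragmented): it matches a known-bad pattern.
By R11 (it is outbound, it carries flag S, it is inspected): it arrived on a privileged port.
By R13 (it carries flag S, it is fragmented, it is inbound): it is authenticated.
By R14 (it matches a known-bad pattern, it meets criterion A1): it carries a valid signature.
By R19 (it is in category F): it meets criterion L.
By R25 (it is in category K): it is tagged Z.
By R28 (it is in category S1): it has attribute A.
By R30 (it satisfies condition T1, it is classified as T, it is in state D1): it is tagged W.
By R31 (it meets criterion D, it is in category C, it meets criterion A1): it is classified as F1.
By R1 (it meets criterion L): it is flagged for deep scan.
By R6 (it arrived on a privileged port, it is authenticated): it is in category Q.
By R8 (it is flagged for deep scan, it meets criterion D): it has marker B1.
By R16 (it is tagged Z): it is logged.
By R23 (it satisfies condition U1, it exceeds the size threshold, it is logged): it originates from an untrusted subnet.
By R22 (it originates from an untrusted subnet, it has attribute A, it is in state D1): it meets criterion E.
By R20 (it meets criterion E, it has marker B1, it is tagged W): it is classified as J.
By R24 (it is classified as J, it is in category Q): it is in state B.
By R27 (it is in state B, it exceeds the size threshold, it carries a valid signature): it is tagged W1.
By R10 (it is tagged W1, it is in category C, it is inspected): it carries flag Y.
By R29 (it carries flag Y, it is classified as F1): it is tagged G.

Yes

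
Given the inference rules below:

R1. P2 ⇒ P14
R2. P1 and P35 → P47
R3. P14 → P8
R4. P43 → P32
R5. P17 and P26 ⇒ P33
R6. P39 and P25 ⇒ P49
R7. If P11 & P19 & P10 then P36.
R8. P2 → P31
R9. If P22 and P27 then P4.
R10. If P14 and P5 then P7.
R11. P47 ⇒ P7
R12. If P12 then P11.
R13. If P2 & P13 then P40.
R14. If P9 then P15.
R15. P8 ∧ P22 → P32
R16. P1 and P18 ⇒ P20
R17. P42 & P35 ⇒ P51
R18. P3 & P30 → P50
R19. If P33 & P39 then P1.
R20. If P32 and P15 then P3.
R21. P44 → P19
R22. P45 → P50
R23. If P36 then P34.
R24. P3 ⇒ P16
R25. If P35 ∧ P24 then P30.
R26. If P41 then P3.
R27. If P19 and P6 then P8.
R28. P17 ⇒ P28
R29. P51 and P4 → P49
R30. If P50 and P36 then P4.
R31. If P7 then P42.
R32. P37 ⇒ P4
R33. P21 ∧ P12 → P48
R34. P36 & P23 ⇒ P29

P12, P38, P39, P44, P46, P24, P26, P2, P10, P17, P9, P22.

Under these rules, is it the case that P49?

No

Forward chaining from the given facts derives: P14, P8, P33, P31, P11, P15, P32, P1, P3, P19, P16, P28, P36, P34.
Rules concluding P49: R6 needs P25; R29 needs P51 — none of these are established.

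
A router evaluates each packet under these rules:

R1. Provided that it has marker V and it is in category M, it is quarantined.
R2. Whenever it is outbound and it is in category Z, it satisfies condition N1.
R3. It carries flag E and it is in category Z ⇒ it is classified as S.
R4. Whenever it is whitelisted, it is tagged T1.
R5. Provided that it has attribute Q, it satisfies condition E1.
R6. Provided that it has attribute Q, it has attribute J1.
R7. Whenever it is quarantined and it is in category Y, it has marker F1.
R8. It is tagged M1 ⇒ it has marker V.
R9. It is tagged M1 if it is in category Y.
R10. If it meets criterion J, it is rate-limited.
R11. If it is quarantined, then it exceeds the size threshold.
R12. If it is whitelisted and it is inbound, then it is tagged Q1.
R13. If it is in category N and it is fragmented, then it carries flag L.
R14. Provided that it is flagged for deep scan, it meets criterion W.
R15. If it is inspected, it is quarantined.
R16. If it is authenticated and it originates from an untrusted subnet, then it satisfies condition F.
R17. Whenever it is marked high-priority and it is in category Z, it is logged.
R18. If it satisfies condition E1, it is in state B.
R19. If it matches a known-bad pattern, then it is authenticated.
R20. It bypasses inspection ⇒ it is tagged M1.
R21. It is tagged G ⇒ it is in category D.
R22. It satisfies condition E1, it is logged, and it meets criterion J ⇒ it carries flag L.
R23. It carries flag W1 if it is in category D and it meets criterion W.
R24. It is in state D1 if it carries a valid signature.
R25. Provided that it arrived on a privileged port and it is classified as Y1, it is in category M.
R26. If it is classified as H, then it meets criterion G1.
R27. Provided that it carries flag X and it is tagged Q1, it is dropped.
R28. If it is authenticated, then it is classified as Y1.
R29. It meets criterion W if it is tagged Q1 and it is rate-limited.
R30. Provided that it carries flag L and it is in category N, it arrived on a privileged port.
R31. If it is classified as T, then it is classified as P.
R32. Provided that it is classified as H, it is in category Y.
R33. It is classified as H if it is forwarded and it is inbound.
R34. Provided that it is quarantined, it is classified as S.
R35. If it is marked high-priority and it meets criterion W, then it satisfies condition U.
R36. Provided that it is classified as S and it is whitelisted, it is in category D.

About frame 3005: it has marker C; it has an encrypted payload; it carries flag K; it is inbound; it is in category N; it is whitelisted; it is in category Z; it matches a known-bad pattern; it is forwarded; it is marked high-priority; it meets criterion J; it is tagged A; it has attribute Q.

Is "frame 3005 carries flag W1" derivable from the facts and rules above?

Yes

By R5 (it has attribute Q): it satisfies condition E1.
By R10 (it meets criterion J): it is rate-limited.
By R12 (it is whitelisted, it is inbound): it is tagged Q1.
By R17 (it is marked high-priority, it is in category Z): it is logged.
By R19 (it matches a known-bad pattern): it is authenticated.
By R22 (it satisfies condition E1, it is logged, it meets criterion J): it carries flag L.
By R28 (it is authenticated): it is classified as Y1.
By R29 (it is tagged Q1, it is rate-limited): it meets criterion W.
By R30 (it carries flag L, it is in category N): it arrived on a privileged port.
By R33 (it is forwarded, it is inbound): it is classified as H.
By R25 (it arrived on a privileged port, it is classified as Y1): it is in category M.
By R32 (it is classified as H): it is in category Y.
By R9 (it is in category Y): it is tagged M1.
By R8 (it is tagged M1): it has marker V.
By R1 (it has marker V, it is in category M): it is quarantined.
By R34 (it is quarantined): it is classified as S.
By R36 (it is classified as S, it is whitelisted): it is in category D.
By R23 (it is in category D, it meets criterion W): it carries flag W1.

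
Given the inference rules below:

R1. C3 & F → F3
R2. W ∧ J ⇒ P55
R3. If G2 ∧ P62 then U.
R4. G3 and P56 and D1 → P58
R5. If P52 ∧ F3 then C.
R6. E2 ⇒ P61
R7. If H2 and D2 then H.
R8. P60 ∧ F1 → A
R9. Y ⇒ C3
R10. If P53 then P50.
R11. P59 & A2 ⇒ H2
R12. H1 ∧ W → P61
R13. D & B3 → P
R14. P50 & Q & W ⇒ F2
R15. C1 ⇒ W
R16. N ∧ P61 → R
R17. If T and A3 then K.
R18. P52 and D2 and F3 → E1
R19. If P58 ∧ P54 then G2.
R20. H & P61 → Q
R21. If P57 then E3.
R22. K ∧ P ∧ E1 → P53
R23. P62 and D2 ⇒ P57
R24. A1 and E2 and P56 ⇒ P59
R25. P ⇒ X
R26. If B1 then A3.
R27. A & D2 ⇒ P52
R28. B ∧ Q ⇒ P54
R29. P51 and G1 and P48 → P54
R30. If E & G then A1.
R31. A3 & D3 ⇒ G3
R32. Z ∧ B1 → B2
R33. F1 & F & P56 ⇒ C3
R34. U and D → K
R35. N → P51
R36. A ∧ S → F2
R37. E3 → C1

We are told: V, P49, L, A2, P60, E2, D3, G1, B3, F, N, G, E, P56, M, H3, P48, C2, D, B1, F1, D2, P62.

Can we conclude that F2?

No

Forward chaining from the given facts derives: P61, A, P, R, P57, X, A3, P52, A1, G3, C3, P51, F3, C, E1, E3, P59, P54, C1, H2, W, H, Q.
Rules concluding F2: R14 needs P50; R36 needs S — none of these are established.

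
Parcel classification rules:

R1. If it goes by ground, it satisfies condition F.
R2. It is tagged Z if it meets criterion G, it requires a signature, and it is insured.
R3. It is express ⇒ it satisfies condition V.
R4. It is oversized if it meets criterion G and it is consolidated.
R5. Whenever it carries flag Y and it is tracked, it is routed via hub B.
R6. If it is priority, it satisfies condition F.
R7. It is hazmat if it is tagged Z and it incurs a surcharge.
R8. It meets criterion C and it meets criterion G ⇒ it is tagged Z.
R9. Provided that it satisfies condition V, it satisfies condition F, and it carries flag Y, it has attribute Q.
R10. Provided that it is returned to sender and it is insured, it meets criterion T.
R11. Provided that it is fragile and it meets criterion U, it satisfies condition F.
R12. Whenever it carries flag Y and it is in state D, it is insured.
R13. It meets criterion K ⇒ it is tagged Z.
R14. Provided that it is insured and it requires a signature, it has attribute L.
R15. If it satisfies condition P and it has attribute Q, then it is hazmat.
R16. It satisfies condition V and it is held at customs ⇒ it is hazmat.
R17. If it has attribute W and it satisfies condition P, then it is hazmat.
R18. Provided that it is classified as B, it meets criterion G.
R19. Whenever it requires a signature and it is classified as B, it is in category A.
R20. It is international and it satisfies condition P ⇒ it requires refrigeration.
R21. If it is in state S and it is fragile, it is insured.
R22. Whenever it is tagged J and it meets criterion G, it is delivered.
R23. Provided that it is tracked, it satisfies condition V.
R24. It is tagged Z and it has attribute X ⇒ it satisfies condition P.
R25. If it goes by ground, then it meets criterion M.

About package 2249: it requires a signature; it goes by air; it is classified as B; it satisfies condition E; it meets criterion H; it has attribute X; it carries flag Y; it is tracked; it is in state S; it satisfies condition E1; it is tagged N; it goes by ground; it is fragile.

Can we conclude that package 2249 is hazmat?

Yes

By R1 (it goes by ground): it satisfies condition F.
By R18 (it is classified as B): it meets criterion G.
By R21 (it is in state S, it is fragile): it is insured.
By R23 (it is tracked): it satisfies condition V.
By R2 (it meets criterion G, it requires a signature, it is insured): it is tagged Z.
By R9 (it satisfies condition V, it satisfies condition F, it carries flag Y): it has attribute Q.
By R24 (it is tagged Z, it has attribute X): it satisfies condition P.
By R15 (it satisfies condition P, it has attribute Q): it is hazmat.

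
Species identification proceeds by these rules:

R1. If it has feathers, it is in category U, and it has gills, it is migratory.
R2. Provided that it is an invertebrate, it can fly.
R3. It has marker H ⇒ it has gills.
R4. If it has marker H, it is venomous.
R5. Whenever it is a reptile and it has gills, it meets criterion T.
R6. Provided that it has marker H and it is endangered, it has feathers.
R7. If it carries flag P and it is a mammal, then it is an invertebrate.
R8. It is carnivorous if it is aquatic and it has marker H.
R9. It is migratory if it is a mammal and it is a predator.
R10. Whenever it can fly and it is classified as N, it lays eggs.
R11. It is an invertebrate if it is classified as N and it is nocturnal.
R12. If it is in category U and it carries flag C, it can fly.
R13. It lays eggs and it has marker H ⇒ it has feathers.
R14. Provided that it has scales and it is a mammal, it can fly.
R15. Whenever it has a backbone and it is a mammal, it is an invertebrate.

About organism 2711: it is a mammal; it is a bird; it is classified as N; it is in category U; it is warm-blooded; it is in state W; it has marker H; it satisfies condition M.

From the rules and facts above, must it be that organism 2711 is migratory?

No

Forward chaining from the given facts derives: has gills, is venomous.
Rules concluding "it is migratory": R1 needs "it has feathers"; R9 needs "it is a predator" — none of these are established.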